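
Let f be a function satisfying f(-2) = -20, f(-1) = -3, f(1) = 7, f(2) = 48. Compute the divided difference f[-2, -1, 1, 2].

4

f[-2,-1] = (-3 - (-20)) / (-1 - (-2)) = 17
f[-1,1] = (7 - (-3)) / (1 - (-1)) = 5
f[1,2] = (48 - 7) / (2 - 1) = 41
f[-2,-1,1] = (5 - 17) / (1 - (-2)) = -4
f[-1,1,2] = (41 - 5) / (2 - (-1)) = 12
f[-2,-1,1,2] = (12 - (-4)) / (2 - (-2)) = 4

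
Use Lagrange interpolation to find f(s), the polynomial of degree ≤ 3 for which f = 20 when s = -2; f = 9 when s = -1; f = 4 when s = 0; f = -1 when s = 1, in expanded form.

f(s) = -s^3 - 4s + 4

Build the Lagrange basis polynomials:
L_0(s) = (s + 1)s(s - 1) / [-6] = -(1/6)s^3 + (1/6)s
L_1(s) = (s + 2)s(s - 1) / [2] = (1/2)s^3 + (1/2)s^2 - s
L_2(s) = (s + 2)(s + 1)(s - 1) / [-2] = -(1/2)s^3 - s^2 + (1/2)s + 1
L_3(s) = (s + 2)(s + 1)s / [6] = (1/6)s^3 + (1/2)s^2 + (1/3)s
f(s) = 20·L_0 + 9·L_1 + 4·L_2 + (-1)·L_3
  20·L_0(s) = -(10/3)s^3 + (10/3)s
  9·L_1(s) = (9/2)s^3 + (9/2)s^2 - 9s
  4·L_2(s) = -2s^3 - 4s^2 + 2s + 4
  (-1)·L_3(s) = -(1/6)s^3 - (1/2)s^2 - (1/3)s
Adding term by term: -s^3 - 4s + 4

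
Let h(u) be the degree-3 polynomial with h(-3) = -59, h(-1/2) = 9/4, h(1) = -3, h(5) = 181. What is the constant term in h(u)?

L_0(u) = (u + 1/2)(u - 1)(u - 5) / [-80] = -(1/80)u^3 + (11/160)u^2 - (1/40)u - 1/32
L_1(u) = (u + 3)(u - 1)(u - 5) / [165/8] = (8/165)u^3 - (8/55)u^2 - (104/165)u + 8/11
L_2(u) = (u + 3)(u + 1/2)(u - 5) / [-24] = -(1/24)u^3 + (1/16)u^2 + (2/3)u + 5/16
L_3(u) = (u + 3)(u + 1/2)(u - 1) / [176] = (1/176)u^3 + (5/352)u^2 - (1/88)u - 3/352
h(u) = (-59)·L_0 + (9/4)·L_1 + (-3)·L_2 + 181·L_3
Only the constant term is needed; take it from each L_i and combine:
(-59)·(-1/32) + (9/4)·(8/11) + (-3)·(5/16) + 181·(-3/352) = 1

1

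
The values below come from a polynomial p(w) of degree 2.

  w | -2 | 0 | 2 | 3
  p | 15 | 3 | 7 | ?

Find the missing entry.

15

The 3 known values determine p uniquely (degree ≤ 2).
L_0(3) = (3)·(1)/[(-2)·(-4)] = 3/8
L_1(3) = (5)·(1)/[(2)·(-2)] = -5/4
L_2(3) = (5)·(3)/[(4)·(2)] = 15/8
Sum: 15·(3/8) + 3·(-5/4) + 7·(15/8) = 15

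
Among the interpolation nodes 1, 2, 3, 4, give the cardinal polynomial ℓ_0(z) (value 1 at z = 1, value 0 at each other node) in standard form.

ℓ_0(z) = -(1/6)z^3 + (3/2)z^2 - (13/3)z + 4

ℓ_0(z) = (z - 2)(z - 3)(z - 4) / [(-1)·(-2)·(-3)]
       = (z^3 - 9z^2 + 26z - 24) / (-6)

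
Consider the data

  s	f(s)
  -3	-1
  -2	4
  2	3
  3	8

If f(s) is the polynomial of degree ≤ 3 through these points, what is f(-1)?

Evaluate each Lagrange basis at s = -1:
L_0(-1) = (1)·(-3)·(-4)/[(-1)·(-5)·(-6)] = -2/5
L_1(-1) = (2)·(-3)·(-4)/[(1)·(-4)·(-5)] = 6/5
L_2(-1) = (2)·(1)·(-4)/[(5)·(4)·(-1)] = 2/5
L_3(-1) = (2)·(1)·(-3)/[(6)·(5)·(1)] = -1/5
Sum: (-1)·(-2/5) + 4·(6/5) + 3·(2/5) + 8·(-1/5) = 24/5

24/5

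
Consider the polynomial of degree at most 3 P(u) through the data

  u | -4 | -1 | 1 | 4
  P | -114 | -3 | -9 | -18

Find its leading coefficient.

1

The leading coefficient equals the top divided difference P[-4,-1,1,4].
P[-4,-1] = (-3 - (-114)) / (-1 - (-4)) = 37
P[-1,1] = (-9 - (-3)) / (1 - (-1)) = -3
P[1,4] = (-18 - (-9)) / (4 - 1) = -3
P[-4,-1,1] = (-3 - 37) / (1 - (-4)) = -8
P[-1,1,4] = (-3 - (-3)) / (4 - (-1)) = 0
P[-4,-1,1,4] = (0 - (-8)) / (4 - (-4)) = 1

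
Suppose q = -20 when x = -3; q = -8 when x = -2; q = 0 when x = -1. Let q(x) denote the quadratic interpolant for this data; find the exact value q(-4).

Evaluate each Lagrange basis at x = -4:
L_0(-4) = (-2)·(-3)/[(-1)·(-2)] = 3
L_1(-4) = (-1)·(-3)/[(1)·(-1)] = -3
L_2(-4) = (-1)·(-2)/[(2)·(1)] = 1
Sum: (-20)·(3) + (-8)·(-3) + 0 = -36

-36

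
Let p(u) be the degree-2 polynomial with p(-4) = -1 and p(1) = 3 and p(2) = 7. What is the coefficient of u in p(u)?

12/5

Build the Lagrange basis polynomials:
L_0(u) = (u - 1)(u - 2) / [30] = (1/30)u^2 - (1/10)u + 1/15
L_1(u) = (u + 4)(u - 2) / [-5] = -(1/5)u^2 - (2/5)u + 8/5
L_2(u) = (u + 4)(u - 1) / [6] = (1/6)u^2 + (1/2)u - 2/3
p(u) = (-1)·L_0 + 3·L_1 + 7·L_2
Only the coefficient of u is needed; take it from each L_i and combine:
(-1)·(-1/10) + 3·(-2/5) + 7·(1/2) = 12/5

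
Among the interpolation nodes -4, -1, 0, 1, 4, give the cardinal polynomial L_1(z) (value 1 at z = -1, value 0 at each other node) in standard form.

L_1(z) = (z + 4)z(z - 1)(z - 4) / [(3)·(-1)·(-2)·(-5)]
       = (z^4 - z^3 - 16z^2 + 16z) / (-30)

L_1(z) = -(1/30)z^4 + (1/30)z^3 + (8/15)z^2 - (8/15)z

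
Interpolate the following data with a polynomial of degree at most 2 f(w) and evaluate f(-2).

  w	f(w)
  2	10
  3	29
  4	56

L_0(-2) = (-5)·(-6)/[(-1)·(-2)] = 15
L_1(-2) = (-4)·(-6)/[(1)·(-1)] = -24
L_2(-2) = (-4)·(-5)/[(2)·(1)] = 10
Sum: 10·(15) + 29·(-24) + 56·(10) = 14

14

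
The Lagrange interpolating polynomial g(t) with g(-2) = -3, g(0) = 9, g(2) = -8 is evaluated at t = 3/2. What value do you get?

-33/32

L_0(3/2) = (3/2)·(-1/2)/[(-2)·(-4)] = -3/32
L_1(3/2) = (7/2)·(-1/2)/[(2)·(-2)] = 7/16
L_2(3/2) = (7/2)·(3/2)/[(4)·(2)] = 21/32
Sum: (-3)·(-3/32) + 9·(7/16) + (-8)·(21/32) = -33/32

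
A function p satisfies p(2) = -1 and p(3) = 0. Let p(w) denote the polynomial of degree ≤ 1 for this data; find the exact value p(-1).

-4

Evaluate each Lagrange basis at w = -1:
L_0(-1) = (-4)/[(-1)] = 4
L_1(-1) = (-3)/[(1)] = -3
Sum: (-1)·(4) + 0 = -4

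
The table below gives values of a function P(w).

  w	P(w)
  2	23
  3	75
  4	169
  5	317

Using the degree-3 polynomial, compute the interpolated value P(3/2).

9

Using Newton's divided-difference form:
P[2,3] = (75 - 23) / (3 - 2) = 52
P[3,4] = (169 - 75) / (4 - 3) = 94
P[4,5] = (317 - 169) / (5 - 4) = 148
P[2,3,4] = (94 - 52) / (4 - 2) = 21
P[3,4,5] = (148 - 94) / (5 - 3) = 27
P[2,3,4,5] = (27 - 21) / (5 - 2) = 2
P(3/2) = 23 + 52·(-1/2) + 21·(-1/2)·(-3/2) + 2·(-1/2)·(-3/2)·(-5/2) = 9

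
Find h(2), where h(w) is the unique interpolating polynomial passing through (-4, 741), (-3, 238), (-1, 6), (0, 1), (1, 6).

63

L_0(2) = (5)·(3)·(2)·(1)/[(-1)·(-3)·(-4)·(-5)] = 1/2
L_1(2) = (6)·(3)·(2)·(1)/[(1)·(-2)·(-3)·(-4)] = -3/2
L_2(2) = (6)·(5)·(2)·(1)/[(3)·(2)·(-1)·(-2)] = 5
L_3(2) = (6)·(5)·(3)·(1)/[(4)·(3)·(1)·(-1)] = -15/2
L_4(2) = (6)·(5)·(3)·(2)/[(5)·(4)·(2)·(1)] = 9/2
Sum: 741·(1/2) + 238·(-3/2) + 6·(5) + 1·(-15/2) + 6·(9/2) = 63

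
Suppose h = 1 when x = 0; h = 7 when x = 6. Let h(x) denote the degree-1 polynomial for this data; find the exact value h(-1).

0

L_0(-1) = (-7)/[(-6)] = 7/6
L_1(-1) = (-1)/[(6)] = -1/6
Sum: 1·(7/6) + 7·(-1/6) = 0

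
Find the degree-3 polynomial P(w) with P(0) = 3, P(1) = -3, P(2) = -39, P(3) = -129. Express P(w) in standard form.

L_0(w) = (w - 1)(w - 2)(w - 3) / [-6] = -(1/6)w^3 + w^2 - (11/6)w + 1
L_1(w) = w(w - 2)(w - 3) / [2] = (1/2)w^3 - (5/2)w^2 + 3w
L_2(w) = w(w - 1)(w - 3) / [-2] = -(1/2)w^3 + 2w^2 - (3/2)w
L_3(w) = w(w - 1)(w - 2) / [6] = (1/6)w^3 - (1/2)w^2 + (1/3)w
P(w) = 3·L_0 + (-3)·L_1 + (-39)·L_2 + (-129)·L_3
  3·L_0(w) = -(1/2)w^3 + 3w^2 - (11/2)w + 3
  (-3)·L_1(w) = -(3/2)w^3 + (15/2)w^2 - 9w
  (-39)·L_2(w) = (39/2)w^3 - 78w^2 + (117/2)w
  (-129)·L_3(w) = -(43/2)w^3 + (129/2)w^2 - 43w
Adding term by term: -4w^3 - 3w^2 + w + 3

P(w) = -4w^3 - 3w^2 + w + 3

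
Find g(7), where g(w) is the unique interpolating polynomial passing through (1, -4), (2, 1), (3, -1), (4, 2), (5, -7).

-274

L_0(7) = (5)·(4)·(3)·(2)/[(-1)·(-2)·(-3)·(-4)] = 5
L_1(7) = (6)·(4)·(3)·(2)/[(1)·(-1)·(-2)·(-3)] = -24
L_2(7) = (6)·(5)·(3)·(2)/[(2)·(1)·(-1)·(-2)] = 45
L_3(7) = (6)·(5)·(4)·(2)/[(3)·(2)·(1)·(-1)] = -40
L_4(7) = (6)·(5)·(4)·(3)/[(4)·(3)·(2)·(1)] = 15
Sum: (-4)·(5) + 1·(-24) + (-1)·(45) + 2·(-40) + (-7)·(15) = -274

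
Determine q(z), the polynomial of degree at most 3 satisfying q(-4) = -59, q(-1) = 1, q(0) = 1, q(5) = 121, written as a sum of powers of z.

q(z) = z^3 - z + 1

Build the Lagrange basis polynomials:
L_0(z) = (z + 1)z(z - 5) / [-108] = -(1/108)z^3 + (1/27)z^2 + (5/108)z
L_1(z) = (z + 4)z(z - 5) / [18] = (1/18)z^3 - (1/18)z^2 - (10/9)z
L_2(z) = (z + 4)(z + 1)(z - 5) / [-20] = -(1/20)z^3 + (21/20)z + 1
L_3(z) = (z + 4)(z + 1)z / [270] = (1/270)z^3 + (1/54)z^2 + (2/135)z
q(z) = (-59)·L_0 + 1·L_1 + 1·L_2 + 121·L_3
  (-59)·L_0(z) = (59/108)z^3 - (59/27)z^2 - (295/108)z
  1·L_1(z) = (1/18)z^3 - (1/18)z^2 - (10/9)z
  1·L_2(z) = -(1/20)z^3 + (21/20)z + 1
  121·L_3(z) = (121/270)z^3 + (121/54)z^2 + (242/135)z
Adding term by term: z^3 - z + 1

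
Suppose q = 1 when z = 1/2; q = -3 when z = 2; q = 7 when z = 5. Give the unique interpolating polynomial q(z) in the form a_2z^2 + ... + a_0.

Newton's divided differences:
q[1/2,2] = (-3 - 1) / (2 - 1/2) = -8/3
q[2,5] = (7 - (-3)) / (5 - 2) = 10/3
q[1/2,2,5] = (10/3 - (-8/3)) / (5 - 1/2) = 4/3
q(z) = 1 + (-8/3)·(z - 1/2) + (4/3)·(z - 1/2)(z - 2)
Expanding: q(z) = (4/3)z^2 - 6z + 11/3

q(z) = (4/3)z^2 - 6z + 11/3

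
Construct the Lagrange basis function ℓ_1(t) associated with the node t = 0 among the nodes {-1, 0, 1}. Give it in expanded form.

ℓ_1(t) = (t + 1)(t - 1) / [(1)·(-1)]
       = (t^2 - 1) / (-1)

ℓ_1(t) = -t^2 + 1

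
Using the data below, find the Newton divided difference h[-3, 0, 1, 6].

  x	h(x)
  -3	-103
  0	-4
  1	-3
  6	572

h[-3,0] = (-4 - (-103)) / (0 - (-3)) = 33
h[0,1] = (-3 - (-4)) / (1 - 0) = 1
h[1,6] = (572 - (-3)) / (6 - 1) = 115
h[-3,0,1] = (1 - 33) / (1 - (-3)) = -8
h[0,1,6] = (115 - 1) / (6 - 0) = 19
h[-3,0,1,6] = (19 - (-8)) / (6 - (-3)) = 3

3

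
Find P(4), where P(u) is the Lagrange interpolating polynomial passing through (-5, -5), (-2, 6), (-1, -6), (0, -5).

Evaluate each Lagrange basis at u = 4:
L_0(4) = (6)·(5)·(4)/[(-3)·(-4)·(-5)] = -2
L_1(4) = (9)·(5)·(4)/[(3)·(-1)·(-2)] = 30
L_2(4) = (9)·(6)·(4)/[(4)·(1)·(-1)] = -54
L_3(4) = (9)·(6)·(5)/[(5)·(2)·(1)] = 27
Sum: (-5)·(-2) + 6·(30) + (-6)·(-54) + (-5)·(27) = 379

379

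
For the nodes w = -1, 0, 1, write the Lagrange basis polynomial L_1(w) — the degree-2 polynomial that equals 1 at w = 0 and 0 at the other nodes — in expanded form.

L_1(w) = -w^2 + 1

L_1(w) = (w + 1)(w - 1) / [(1)·(-1)]
       = (w^2 - 1) / (-1)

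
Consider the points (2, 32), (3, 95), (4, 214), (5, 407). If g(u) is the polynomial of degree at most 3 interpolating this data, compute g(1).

Evaluate each Lagrange basis at u = 1:
L_0(1) = (-2)·(-3)·(-4)/[(-1)·(-2)·(-3)] = 4
L_1(1) = (-1)·(-3)·(-4)/[(1)·(-1)·(-2)] = -6
L_2(1) = (-1)·(-2)·(-4)/[(2)·(1)·(-1)] = 4
L_3(1) = (-1)·(-2)·(-3)/[(3)·(2)·(1)] = -1
Sum: 32·(4) + 95·(-6) + 214·(4) + 407·(-1) = 7

7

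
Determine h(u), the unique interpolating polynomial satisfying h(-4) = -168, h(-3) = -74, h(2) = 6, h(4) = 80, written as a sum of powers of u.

Build the Lagrange basis polynomials:
L_0(u) = (u + 3)(u - 2)(u - 4) / [-48] = -(1/48)u^3 + (1/16)u^2 + (5/24)u - 1/2
L_1(u) = (u + 4)(u - 2)(u - 4) / [35] = (1/35)u^3 - (2/35)u^2 - (16/35)u + 32/35
L_2(u) = (u + 4)(u + 3)(u - 4) / [-60] = -(1/60)u^3 - (1/20)u^2 + (4/15)u + 4/5
L_3(u) = (u + 4)(u + 3)(u - 2) / [112] = (1/112)u^3 + (5/112)u^2 - (1/56)u - 3/14
h(u) = (-168)·L_0 + (-74)·L_1 + 6·L_2 + 80·L_3
  (-168)·L_0(u) = (7/2)u^3 - (21/2)u^2 - 35u + 84
  (-74)·L_1(u) = -(74/35)u^3 + (148/35)u^2 + (1184/35)u - 2368/35
  6·L_2(u) = -(1/10)u^3 - (3/10)u^2 + (8/5)u + 24/5
  80·L_3(u) = (5/7)u^3 + (25/7)u^2 - (10/7)u - 120/7
Adding term by term: 2u^3 - 3u^2 - u + 4

h(u) = 2u^3 - 3u^2 - u + 4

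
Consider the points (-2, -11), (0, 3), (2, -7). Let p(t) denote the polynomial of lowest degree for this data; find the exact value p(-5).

L_0(-5) = (-5)·(-7)/[(-2)·(-4)] = 35/8
L_1(-5) = (-3)·(-7)/[(2)·(-2)] = -21/4
L_2(-5) = (-3)·(-5)/[(4)·(2)] = 15/8
Sum: (-11)·(35/8) + 3·(-21/4) + (-7)·(15/8) = -77

-77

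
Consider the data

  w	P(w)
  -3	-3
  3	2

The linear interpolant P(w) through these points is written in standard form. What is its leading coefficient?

Build the Lagrange basis polynomials:
L_0(w) = (w - 3) / [-6] = -(1/6)w + 1/2
L_1(w) = (w + 3) / [6] = (1/6)w + 1/2
P(w) = (-3)·L_0 + 2·L_1
Only the coefficient of w is needed; take it from each L_i and combine:
(-3)·(-1/6) + 2·(1/6) = 5/6

5/6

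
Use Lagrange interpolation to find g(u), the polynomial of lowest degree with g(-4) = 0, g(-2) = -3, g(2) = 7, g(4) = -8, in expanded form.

Build the Lagrange basis polynomials:
L_0(u) = (u + 2)(u - 2)(u - 4) / [-96] = -(1/96)u^3 + (1/24)u^2 + (1/24)u - 1/6
L_1(u) = (u + 4)(u - 2)(u - 4) / [48] = (1/48)u^3 - (1/24)u^2 - (1/3)u + 2/3
L_2(u) = (u + 4)(u + 2)(u - 4) / [-48] = -(1/48)u^3 - (1/24)u^2 + (1/3)u + 2/3
L_3(u) = (u + 4)(u + 2)(u - 2) / [96] = (1/96)u^3 + (1/24)u^2 - (1/24)u - 1/6
g(u) = 0·L_0 + (-3)·L_1 + 7·L_2 + (-8)·L_3
  0·L_0(u) = 0
  (-3)·L_1(u) = -(1/16)u^3 + (1/8)u^2 + u - 2
  7·L_2(u) = -(7/48)u^3 - (7/24)u^2 + (7/3)u + 14/3
  (-8)·L_3(u) = -(1/12)u^3 - (1/3)u^2 + (1/3)u + 4/3
Adding term by term: -(7/24)u^3 - (1/2)u^2 + (11/3)u + 4

g(u) = -(7/24)u^3 - (1/2)u^2 + (11/3)u + 4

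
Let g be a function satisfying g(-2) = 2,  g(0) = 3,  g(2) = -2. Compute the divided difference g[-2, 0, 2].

-3/4

g[-2,0] = (3 - 2) / (0 - (-2)) = 1/2
g[0,2] = (-2 - 3) / (2 - 0) = -5/2
g[-2,0,2] = (-5/2 - 1/2) / (2 - (-2)) = -3/4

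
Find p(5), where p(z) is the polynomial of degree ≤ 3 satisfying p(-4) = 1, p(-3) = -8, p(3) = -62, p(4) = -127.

-224

Evaluate each Lagrange basis at z = 5:
L_0(5) = (8)·(2)·(1)/[(-1)·(-7)·(-8)] = -2/7
L_1(5) = (9)·(2)·(1)/[(1)·(-6)·(-7)] = 3/7
L_2(5) = (9)·(8)·(1)/[(7)·(6)·(-1)] = -12/7
L_3(5) = (9)·(8)·(2)/[(8)·(7)·(1)] = 18/7
Sum: 1·(-2/7) + (-8)·(3/7) + (-62)·(-12/7) + (-127)·(18/7) = -224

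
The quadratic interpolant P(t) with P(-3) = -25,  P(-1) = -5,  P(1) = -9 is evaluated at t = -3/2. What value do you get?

Evaluate each Lagrange basis at t = -3/2:
L_0(-3/2) = (-1/2)·(-5/2)/[(-2)·(-4)] = 5/32
L_1(-3/2) = (3/2)·(-5/2)/[(2)·(-2)] = 15/16
L_2(-3/2) = (3/2)·(-1/2)/[(4)·(2)] = -3/32
Sum: (-25)·(5/32) + (-5)·(15/16) + (-9)·(-3/32) = -31/4

-31/4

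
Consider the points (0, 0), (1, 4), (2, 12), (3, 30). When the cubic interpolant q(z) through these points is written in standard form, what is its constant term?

L_0(z) = (z - 1)(z - 2)(z - 3) / [-6] = -(1/6)z^3 + z^2 - (11/6)z + 1
L_1(z) = z(z - 2)(z - 3) / [2] = (1/2)z^3 - (5/2)z^2 + 3z
L_2(z) = z(z - 1)(z - 3) / [-2] = -(1/2)z^3 + 2z^2 - (3/2)z
L_3(z) = z(z - 1)(z - 2) / [6] = (1/6)z^3 - (1/2)z^2 + (1/3)z
q(z) = 0·L_0 + 4·L_1 + 12·L_2 + 30·L_3
Only the constant term is needed; take it from each L_i and combine:
0·(1) + 4·(0) + 12·(0) + 30·(0) = 0

0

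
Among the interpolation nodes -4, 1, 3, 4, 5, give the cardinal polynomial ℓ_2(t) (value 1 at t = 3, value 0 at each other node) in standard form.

ℓ_2(t) = (1/28)t^4 - (3/14)t^3 - (11/28)t^2 + (24/7)t - 20/7

ℓ_2(t) = (t + 4)(t - 1)(t - 4)(t - 5) / [(7)·(2)·(-1)·(-2)]
       = (t^4 - 6t^3 - 11t^2 + 96t - 80) / (28)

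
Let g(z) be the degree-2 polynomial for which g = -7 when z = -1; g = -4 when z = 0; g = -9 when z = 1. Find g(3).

Evaluate each Lagrange basis at z = 3:
L_0(3) = (3)·(2)/[(-1)·(-2)] = 3
L_1(3) = (4)·(2)/[(1)·(-1)] = -8
L_2(3) = (4)·(3)/[(2)·(1)] = 6
Sum: (-7)·(3) + (-4)·(-8) + (-9)·(6) = -43

-43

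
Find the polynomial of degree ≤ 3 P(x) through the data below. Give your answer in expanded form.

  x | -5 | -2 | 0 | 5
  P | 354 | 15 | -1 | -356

Build the Lagrange basis polynomials:
L_0(x) = (x + 2)x(x - 5) / [-150] = -(1/150)x^3 + (1/50)x^2 + (1/15)x
L_1(x) = (x + 5)x(x - 5) / [42] = (1/42)x^3 - (25/42)x
L_2(x) = (x + 5)(x + 2)(x - 5) / [-50] = -(1/50)x^3 - (1/25)x^2 + (1/2)x + 1
L_3(x) = (x + 5)(x + 2)x / [350] = (1/350)x^3 + (1/50)x^2 + (1/35)x
P(x) = 354·L_0 + 15·L_1 + (-1)·L_2 + (-356)·L_3
  354·L_0(x) = -(59/25)x^3 + (177/25)x^2 + (118/5)x
  15·L_1(x) = (5/14)x^3 - (125/14)x
  (-1)·L_2(x) = (1/50)x^3 + (1/25)x^2 - (1/2)x - 1
  (-356)·L_3(x) = -(178/175)x^3 - (178/25)x^2 - (356/35)x
Adding term by term: -3x^3 + 4x - 1

P(x) = -3x^3 + 4x - 1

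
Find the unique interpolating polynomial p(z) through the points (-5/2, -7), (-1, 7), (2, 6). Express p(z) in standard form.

p(z) = -(58/27)z^2 + (49/27)z + 296/27

Newton's divided differences:
p[-5/2,-1] = (7 - (-7)) / (-1 - (-5/2)) = 28/3
p[-1,2] = (6 - 7) / (2 - (-1)) = -1/3
p[-5/2,-1,2] = (-1/3 - 28/3) / (2 - (-5/2)) = -58/27
p(z) = -7 + (28/3)·(z + 5/2) + (-58/27)·(z + 5/2)(z + 1)
Expanding: p(z) = -(58/27)z^2 + (49/27)z + 296/27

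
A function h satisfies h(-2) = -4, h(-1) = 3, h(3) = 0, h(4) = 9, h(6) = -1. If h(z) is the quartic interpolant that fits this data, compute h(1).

Using Newton's divided-difference form:
h[-2,-1] = (3 - (-4)) / (-1 - (-2)) = 7
h[-1,3] = (0 - 3) / (3 - (-1)) = -3/4
h[3,4] = (9 - 0) / (4 - 3) = 9
h[4,6] = (-1 - 9) / (6 - 4) = -5
h[-2,-1,3] = (-3/4 - 7) / (3 - (-2)) = -31/20
h[-1,3,4] = (9 - (-3/4)) / (4 - (-1)) = 39/20
h[3,4,6] = (-5 - 9) / (6 - 3) = -14/3
h[-2,-1,3,4] = (39/20 - (-31/20)) / (4 - (-2)) = 7/12
h[-1,3,4,6] = (-14/3 - 39/20) / (6 - (-1)) = -397/420
h[-2,-1,3,4,6] = (-397/420 - 7/12) / (6 - (-2)) = -107/560
h(1) = -4 + 7·(3) + (-31/20)·(3)·(2) + (7/12)·(3)·(2)·(-2) + (-107/560)·(3)·(2)·(-2)·(-3) = -173/28

-173/28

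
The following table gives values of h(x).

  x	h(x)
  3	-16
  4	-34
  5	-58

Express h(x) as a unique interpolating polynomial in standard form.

h(x) = -3x^2 + 3x + 2

L_0(x) = (x - 4)(x - 5) / [2] = (1/2)x^2 - (9/2)x + 10
L_1(x) = (x - 3)(x - 5) / [-1] = -x^2 + 8x - 15
L_2(x) = (x - 3)(x - 4) / [2] = (1/2)x^2 - (7/2)x + 6
h(x) = (-16)·L_0 + (-34)·L_1 + (-58)·L_2
  (-16)·L_0(x) = -8x^2 + 72x - 160
  (-34)·L_1(x) = 34x^2 - 272x + 510
  (-58)·L_2(x) = -29x^2 + 203x - 348
Adding term by term: -3x^2 + 3x + 2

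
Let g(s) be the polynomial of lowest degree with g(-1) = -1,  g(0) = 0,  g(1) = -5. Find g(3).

-33

Using Newton's divided-difference form:
g[-1,0] = (0 - (-1)) / (0 - (-1)) = 1
g[0,1] = (-5 - 0) / (1 - 0) = -5
g[-1,0,1] = (-5 - 1) / (1 - (-1)) = -3
g(3) = -1 + 1·(4) + (-3)·(4)·(3) = -33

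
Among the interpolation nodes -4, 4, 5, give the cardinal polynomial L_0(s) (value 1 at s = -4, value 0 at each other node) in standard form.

L_0(s) = (s - 4)(s - 5) / [(-8)·(-9)]
       = (s^2 - 9s + 20) / (72)

L_0(s) = (1/72)s^2 - (1/8)s + 5/18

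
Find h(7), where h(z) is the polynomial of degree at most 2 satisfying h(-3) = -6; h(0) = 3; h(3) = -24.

-116

Using Newton's divided-difference form:
h[-3,0] = (3 - (-6)) / (0 - (-3)) = 3
h[0,3] = (-24 - 3) / (3 - 0) = -9
h[-3,0,3] = (-9 - 3) / (3 - (-3)) = -2
h(7) = -6 + 3·(10) + (-2)·(10)·(7) = -116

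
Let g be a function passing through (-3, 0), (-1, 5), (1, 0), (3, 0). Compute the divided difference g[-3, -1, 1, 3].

5/16

g[-3,-1] = (5 - 0) / (-1 - (-3)) = 5/2
g[-1,1] = (0 - 5) / (1 - (-1)) = -5/2
g[1,3] = (0 - 0) / (3 - 1) = 0
g[-3,-1,1] = (-5/2 - 5/2) / (1 - (-3)) = -5/4
g[-1,1,3] = (0 - (-5/2)) / (3 - (-1)) = 5/8
g[-3,-1,1,3] = (5/8 - (-5/4)) / (3 - (-3)) = 5/16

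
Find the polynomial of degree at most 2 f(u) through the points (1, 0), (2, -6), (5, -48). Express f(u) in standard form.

Build the Lagrange basis polynomials:
L_0(u) = (u - 2)(u - 5) / [4] = (1/4)u^2 - (7/4)u + 5/2
L_1(u) = (u - 1)(u - 5) / [-3] = -(1/3)u^2 + 2u - 5/3
L_2(u) = (u - 1)(u - 2) / [12] = (1/12)u^2 - (1/4)u + 1/6
f(u) = 0·L_0 + (-6)·L_1 + (-48)·L_2
  0·L_0(u) = 0
  (-6)·L_1(u) = 2u^2 - 12u + 10
  (-48)·L_2(u) = -4u^2 + 12u - 8
Adding term by term: -2u^2 + 2

f(u) = -2u^2 + 2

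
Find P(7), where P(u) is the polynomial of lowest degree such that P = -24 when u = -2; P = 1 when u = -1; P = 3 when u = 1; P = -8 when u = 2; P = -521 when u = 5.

Evaluate each Lagrange basis at u = 7:
L_0(7) = (8)·(6)·(5)·(2)/[(-1)·(-3)·(-4)·(-7)] = 40/7
L_1(7) = (9)·(6)·(5)·(2)/[(1)·(-2)·(-3)·(-6)] = -15
L_2(7) = (9)·(8)·(5)·(2)/[(3)·(2)·(-1)·(-4)] = 30
L_3(7) = (9)·(8)·(6)·(2)/[(4)·(3)·(1)·(-3)] = -24
L_4(7) = (9)·(8)·(6)·(5)/[(7)·(6)·(4)·(3)] = 30/7
Sum: (-24)·(40/7) + 1·(-15) + 3·(30) + (-8)·(-24) + (-521)·(30/7) = -2103

-2103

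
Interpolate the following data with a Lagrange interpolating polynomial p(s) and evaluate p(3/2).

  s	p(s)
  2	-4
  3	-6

-3

L_0(3/2) = (-3/2)/[(-1)] = 3/2
L_1(3/2) = (-1/2)/[(1)] = -1/2
Sum: (-4)·(3/2) + (-6)·(-1/2) = -3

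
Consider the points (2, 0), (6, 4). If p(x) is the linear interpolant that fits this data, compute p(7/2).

Evaluate each Lagrange basis at x = 7/2:
L_0(7/2) = (-5/2)/[(-4)] = 5/8
L_1(7/2) = (3/2)/[(4)] = 3/8
Sum: 0 + 4·(3/8) = 3/2

3/2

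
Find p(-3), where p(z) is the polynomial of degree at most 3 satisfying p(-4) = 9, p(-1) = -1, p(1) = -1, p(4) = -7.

L_0(-3) = (-2)·(-4)·(-7)/[(-3)·(-5)·(-8)] = 7/15
L_1(-3) = (1)·(-4)·(-7)/[(3)·(-2)·(-5)] = 14/15
L_2(-3) = (1)·(-2)·(-7)/[(5)·(2)·(-3)] = -7/15
L_3(-3) = (1)·(-2)·(-4)/[(8)·(5)·(3)] = 1/15
Sum: 9·(7/15) + (-1)·(14/15) + (-1)·(-7/15) + (-7)·(1/15) = 49/15

49/15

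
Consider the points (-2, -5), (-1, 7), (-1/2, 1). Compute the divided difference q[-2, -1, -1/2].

-16

q[-2,-1] = (7 - (-5)) / (-1 - (-2)) = 12
q[-1,-1/2] = (1 - 7) / (-1/2 - (-1)) = -12
q[-2,-1,-1/2] = (-12 - 12) / (-1/2 - (-2)) = -16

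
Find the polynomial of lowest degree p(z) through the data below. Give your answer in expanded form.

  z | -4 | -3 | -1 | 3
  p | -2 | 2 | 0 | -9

Newton's divided differences:
p[-4,-3] = (2 - (-2)) / (-3 - (-4)) = 4
p[-3,-1] = (0 - 2) / (-1 - (-3)) = -1
p[-1,3] = (-9 - 0) / (3 - (-1)) = -9/4
p[-4,-3,-1] = (-1 - 4) / (-1 - (-4)) = -5/3
p[-3,-1,3] = (-9/4 - (-1)) / (3 - (-3)) = -5/24
p[-4,-3,-1,3] = (-5/24 - (-5/3)) / (3 - (-4)) = 5/24
p(z) = -2 + 4·(z + 4) + (-5/3)·(z + 4)(z + 3) + (5/24)·(z + 4)(z + 3)(z + 1)
Expanding: p(z) = (5/24)z^3 - (89/24)z - 7/2

p(z) = (5/24)z^3 - (89/24)z - 7/2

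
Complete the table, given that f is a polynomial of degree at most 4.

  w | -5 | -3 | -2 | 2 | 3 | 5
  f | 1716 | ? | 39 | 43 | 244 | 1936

208

The 5 known values determine f uniquely (degree ≤ 4).
L_0(-3) = (-1)·(-5)·(-6)·(-8)/[(-3)·(-7)·(-8)·(-10)] = 1/7
L_1(-3) = (2)·(-5)·(-6)·(-8)/[(3)·(-4)·(-5)·(-7)] = 8/7
L_2(-3) = (2)·(-1)·(-6)·(-8)/[(7)·(4)·(-1)·(-3)] = -8/7
L_3(-3) = (2)·(-1)·(-5)·(-8)/[(8)·(5)·(1)·(-2)] = 1
L_4(-3) = (2)·(-1)·(-5)·(-6)/[(10)·(7)·(3)·(2)] = -1/7
Sum: 1716·(1/7) + 39·(8/7) + 43·(-8/7) + 244·(1) + 1936·(-1/7) = 208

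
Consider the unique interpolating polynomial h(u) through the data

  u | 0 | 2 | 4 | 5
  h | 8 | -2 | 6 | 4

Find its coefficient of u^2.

Build the Lagrange basis polynomials:
L_0(u) = (u - 2)(u - 4)(u - 5) / [-40] = -(1/40)u^3 + (11/40)u^2 - (19/20)u + 1
L_1(u) = u(u - 4)(u - 5) / [12] = (1/12)u^3 - (3/4)u^2 + (5/3)u
L_2(u) = u(u - 2)(u - 5) / [-8] = -(1/8)u^3 + (7/8)u^2 - (5/4)u
L_3(u) = u(u - 2)(u - 4) / [15] = (1/15)u^3 - (2/5)u^2 + (8/15)u
h(u) = 8·L_0 + (-2)·L_1 + 6·L_2 + 4·L_3
Only the coefficient of u^2 is needed; take it from each L_i and combine:
8·(11/40) + (-2)·(-3/4) + 6·(7/8) + 4·(-2/5) = 147/20

147/20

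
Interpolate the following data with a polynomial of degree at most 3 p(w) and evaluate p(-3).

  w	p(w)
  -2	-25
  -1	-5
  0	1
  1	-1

-65

Using Newton's divided-difference form:
p[-2,-1] = (-5 - (-25)) / (-1 - (-2)) = 20
p[-1,0] = (1 - (-5)) / (0 - (-1)) = 6
p[0,1] = (-1 - 1) / (1 - 0) = -2
p[-2,-1,0] = (6 - 20) / (0 - (-2)) = -7
p[-1,0,1] = (-2 - 6) / (1 - (-1)) = -4
p[-2,-1,0,1] = (-4 - (-7)) / (1 - (-2)) = 1
p(-3) = -25 + 20·(-1) + (-7)·(-1)·(-2) + 1·(-1)·(-2)·(-3) = -65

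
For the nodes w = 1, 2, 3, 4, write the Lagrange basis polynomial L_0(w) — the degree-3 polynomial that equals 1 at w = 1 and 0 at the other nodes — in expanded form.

L_0(w) = (w - 2)(w - 3)(w - 4) / [(-1)·(-2)·(-3)]
       = (w^3 - 9w^2 + 26w - 24) / (-6)

L_0(w) = -(1/6)w^3 + (3/2)w^2 - (13/3)w + 4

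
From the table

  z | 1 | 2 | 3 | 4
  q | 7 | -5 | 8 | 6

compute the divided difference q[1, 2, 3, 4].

q[1,2] = (-5 - 7) / (2 - 1) = -12
q[2,3] = (8 - (-5)) / (3 - 2) = 13
q[3,4] = (6 - 8) / (4 - 3) = -2
q[1,2,3] = (13 - (-12)) / (3 - 1) = 25/2
q[2,3,4] = (-2 - 13) / (4 - 2) = -15/2
q[1,2,3,4] = (-15/2 - 25/2) / (4 - 1) = -20/3

-20/3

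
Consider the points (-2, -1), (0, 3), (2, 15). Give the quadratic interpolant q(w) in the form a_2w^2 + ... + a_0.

L_0(w) = w(w - 2) / [8] = (1/8)w^2 - (1/4)w
L_1(w) = (w + 2)(w - 2) / [-4] = -(1/4)w^2 + 1
L_2(w) = (w + 2)w / [8] = (1/8)w^2 + (1/4)w
q(w) = (-1)·L_0 + 3·L_1 + 15·L_2
  (-1)·L_0(w) = -(1/8)w^2 + (1/4)w
  3·L_1(w) = -(3/4)w^2 + 3
  15·L_2(w) = (15/8)w^2 + (15/4)w
Adding term by term: w^2 + 4w + 3

q(w) = w^2 + 4w + 3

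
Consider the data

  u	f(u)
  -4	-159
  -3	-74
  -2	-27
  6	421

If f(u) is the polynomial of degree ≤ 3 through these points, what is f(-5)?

Using Newton's divided-difference form:
f[-4,-3] = (-74 - (-159)) / (-3 - (-4)) = 85
f[-3,-2] = (-27 - (-74)) / (-2 - (-3)) = 47
f[-2,6] = (421 - (-27)) / (6 - (-2)) = 56
f[-4,-3,-2] = (47 - 85) / (-2 - (-4)) = -19
f[-3,-2,6] = (56 - 47) / (6 - (-3)) = 1
f[-4,-3,-2,6] = (1 - (-19)) / (6 - (-4)) = 2
f(-5) = -159 + 85·(-1) + (-19)·(-1)·(-2) + 2·(-1)·(-2)·(-3) = -294

-294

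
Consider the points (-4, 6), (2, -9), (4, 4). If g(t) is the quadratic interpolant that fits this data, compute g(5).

Using Newton's divided-difference form:
g[-4,2] = (-9 - 6) / (2 - (-4)) = -5/2
g[2,4] = (4 - (-9)) / (4 - 2) = 13/2
g[-4,2,4] = (13/2 - (-5/2)) / (4 - (-4)) = 9/8
g(5) = 6 + (-5/2)·(9) + (9/8)·(9)·(3) = 111/8

111/8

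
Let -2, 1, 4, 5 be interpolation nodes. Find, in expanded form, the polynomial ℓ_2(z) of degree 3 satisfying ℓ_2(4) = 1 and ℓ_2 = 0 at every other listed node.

ℓ_2(z) = (z + 2)(z - 1)(z - 5) / [(6)·(3)·(-1)]
       = (z^3 - 4z^2 - 7z + 10) / (-18)

ℓ_2(z) = -(1/18)z^3 + (2/9)z^2 + (7/18)z - 5/9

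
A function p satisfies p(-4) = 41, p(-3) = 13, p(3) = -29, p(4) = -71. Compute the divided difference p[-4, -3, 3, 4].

p[-4,-3] = (13 - 41) / (-3 - (-4)) = -28
p[-3,3] = (-29 - 13) / (3 - (-3)) = -7
p[3,4] = (-71 - (-29)) / (4 - 3) = -42
p[-4,-3,3] = (-7 - (-28)) / (3 - (-4)) = 3
p[-3,3,4] = (-42 - (-7)) / (4 - (-3)) = -5
p[-4,-3,3,4] = (-5 - 3) / (4 - (-4)) = -1

-1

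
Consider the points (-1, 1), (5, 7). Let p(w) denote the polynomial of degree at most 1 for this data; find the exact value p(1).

3

L_0(1) = (-4)/[(-6)] = 2/3
L_1(1) = (2)/[(6)] = 1/3
Sum: 1·(2/3) + 7·(1/3) = 3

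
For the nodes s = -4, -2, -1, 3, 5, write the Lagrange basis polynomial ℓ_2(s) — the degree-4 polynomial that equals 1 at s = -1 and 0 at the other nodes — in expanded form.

ℓ_2(s) = (1/72)s^4 - (1/36)s^3 - (25/72)s^2 + (13/36)s + 5/3

ℓ_2(s) = (s + 4)(s + 2)(s - 3)(s - 5) / [(3)·(1)·(-4)·(-6)]
       = (s^4 - 2s^3 - 25s^2 + 26s + 120) / (72)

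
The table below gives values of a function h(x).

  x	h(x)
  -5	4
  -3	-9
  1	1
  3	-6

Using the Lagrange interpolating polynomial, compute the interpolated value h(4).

-305/16

L_0(4) = (7)·(3)·(1)/[(-2)·(-6)·(-8)] = -7/32
L_1(4) = (9)·(3)·(1)/[(2)·(-4)·(-6)] = 9/16
L_2(4) = (9)·(7)·(1)/[(6)·(4)·(-2)] = -21/16
L_3(4) = (9)·(7)·(3)/[(8)·(6)·(2)] = 63/32
Sum: 4·(-7/32) + (-9)·(9/16) + 1·(-21/16) + (-6)·(63/32) = -305/16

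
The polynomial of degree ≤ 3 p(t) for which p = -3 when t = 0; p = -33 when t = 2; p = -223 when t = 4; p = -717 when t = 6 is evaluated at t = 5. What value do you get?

-423

Using Newton's divided-difference form:
p[0,2] = (-33 - (-3)) / (2 - 0) = -15
p[2,4] = (-223 - (-33)) / (4 - 2) = -95
p[4,6] = (-717 - (-223)) / (6 - 4) = -247
p[0,2,4] = (-95 - (-15)) / (4 - 0) = -20
p[2,4,6] = (-247 - (-95)) / (6 - 2) = -38
p[0,2,4,6] = (-38 - (-20)) / (6 - 0) = -3
p(5) = -3 + (-15)·(5) + (-20)·(5)·(3) + (-3)·(5)·(3)·(1) = -423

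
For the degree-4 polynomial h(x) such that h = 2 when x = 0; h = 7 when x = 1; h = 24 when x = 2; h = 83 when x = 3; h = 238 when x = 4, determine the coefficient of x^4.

1

L_0(x) = (x - 1)(x - 2)(x - 3)(x - 4) / [24] = (1/24)x^4 - (5/12)x^3 + (35/24)x^2 - (25/12)x + 1
L_1(x) = x(x - 2)(x - 3)(x - 4) / [-6] = -(1/6)x^4 + (3/2)x^3 - (13/3)x^2 + 4x
L_2(x) = x(x - 1)(x - 3)(x - 4) / [4] = (1/4)x^4 - 2x^3 + (19/4)x^2 - 3x
L_3(x) = x(x - 1)(x - 2)(x - 4) / [-6] = -(1/6)x^4 + (7/6)x^3 - (7/3)x^2 + (4/3)x
L_4(x) = x(x - 1)(x - 2)(x - 3) / [24] = (1/24)x^4 - (1/4)x^3 + (11/24)x^2 - (1/4)x
h(x) = 2·L_0 + 7·L_1 + 24·L_2 + 83·L_3 + 238·L_4
Only the coefficient of x^4 is needed; take it from each L_i and combine:
2·(1/24) + 7·(-1/6) + 24·(1/4) + 83·(-1/6) + 238·(1/24) = 1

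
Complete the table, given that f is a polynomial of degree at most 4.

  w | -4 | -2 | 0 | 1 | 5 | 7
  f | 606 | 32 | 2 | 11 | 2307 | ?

8339

The 5 known values determine f uniquely (degree ≤ 4).
L_0(7) = (9)·(7)·(6)·(2)/[(-2)·(-4)·(-5)·(-9)] = 21/10
L_1(7) = (11)·(7)·(6)·(2)/[(2)·(-2)·(-3)·(-7)] = -11
L_2(7) = (11)·(9)·(6)·(2)/[(4)·(2)·(-1)·(-5)] = 297/10
L_3(7) = (11)·(9)·(7)·(2)/[(5)·(3)·(1)·(-4)] = -231/10
L_4(7) = (11)·(9)·(7)·(6)/[(9)·(7)·(5)·(4)] = 33/10
Sum: 606·(21/10) + 32·(-11) + 2·(297/10) + 11·(-231/10) + 2307·(33/10) = 8339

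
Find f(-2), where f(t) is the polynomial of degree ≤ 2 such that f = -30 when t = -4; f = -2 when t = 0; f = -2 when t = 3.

L_0(-2) = (-2)·(-5)/[(-4)·(-7)] = 5/14
L_1(-2) = (2)·(-5)/[(4)·(-3)] = 5/6
L_2(-2) = (2)·(-2)/[(7)·(3)] = -4/21
Sum: (-30)·(5/14) + (-2)·(5/6) + (-2)·(-4/21) = -12

-12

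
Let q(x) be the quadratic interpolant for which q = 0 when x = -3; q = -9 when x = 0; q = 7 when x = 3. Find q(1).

Using Newton's divided-difference form:
q[-3,0] = (-9 - 0) / (0 - (-3)) = -3
q[0,3] = (7 - (-9)) / (3 - 0) = 16/3
q[-3,0,3] = (16/3 - (-3)) / (3 - (-3)) = 25/18
q(1) = 0 + (-3)·(4) + (25/18)·(4)·(1) = -58/9

-58/9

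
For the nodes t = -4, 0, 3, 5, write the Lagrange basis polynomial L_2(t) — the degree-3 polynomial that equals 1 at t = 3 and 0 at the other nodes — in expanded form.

L_2(t) = -(1/42)t^3 + (1/42)t^2 + (10/21)t

L_2(t) = (t + 4)t(t - 5) / [(7)·(3)·(-2)]
       = (t^3 - t^2 - 20t) / (-42)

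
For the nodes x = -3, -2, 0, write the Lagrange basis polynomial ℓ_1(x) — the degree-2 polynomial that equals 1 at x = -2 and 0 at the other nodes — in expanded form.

ℓ_1(x) = (x + 3)x / [(1)·(-2)]
       = (x^2 + 3x) / (-2)

ℓ_1(x) = -(1/2)x^2 - (3/2)x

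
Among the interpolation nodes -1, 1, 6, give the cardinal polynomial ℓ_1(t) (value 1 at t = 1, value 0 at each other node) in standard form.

ℓ_1(t) = (t + 1)(t - 6) / [(2)·(-5)]
       = (t^2 - 5t - 6) / (-10)

ℓ_1(t) = -(1/10)t^2 + (1/2)t + 3/5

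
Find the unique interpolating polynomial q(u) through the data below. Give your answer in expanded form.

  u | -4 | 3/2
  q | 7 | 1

L_0(u) = (u - 3/2) / [-11/2] = -(2/11)u + 3/11
L_1(u) = (u + 4) / [11/2] = (2/11)u + 8/11
q(u) = 7·L_0 + 1·L_1
  7·L_0(u) = -(14/11)u + 21/11
  1·L_1(u) = (2/11)u + 8/11
Adding term by term: -(12/11)u + 29/11

q(u) = -(12/11)u + 29/11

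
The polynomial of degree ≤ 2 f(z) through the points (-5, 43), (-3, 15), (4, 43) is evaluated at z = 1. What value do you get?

7

Using Newton's divided-difference form:
f[-5,-3] = (15 - 43) / (-3 - (-5)) = -14
f[-3,4] = (43 - 15) / (4 - (-3)) = 4
f[-5,-3,4] = (4 - (-14)) / (4 - (-5)) = 2
f(1) = 43 + (-14)·(6) + 2·(6)·(4) = 7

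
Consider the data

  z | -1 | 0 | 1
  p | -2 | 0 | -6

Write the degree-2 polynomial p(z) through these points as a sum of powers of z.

p(z) = -4z^2 - 2z

Newton's divided differences:
p[-1,0] = (0 - (-2)) / (0 - (-1)) = 2
p[0,1] = (-6 - 0) / (1 - 0) = -6
p[-1,0,1] = (-6 - 2) / (1 - (-1)) = -4
p(z) = -2 + 2·(z + 1) + (-4)·(z + 1)z
Expanding: p(z) = -4z^2 - 2z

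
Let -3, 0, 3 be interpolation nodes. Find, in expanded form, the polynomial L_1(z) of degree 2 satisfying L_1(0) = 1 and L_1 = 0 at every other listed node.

L_1(z) = (z + 3)(z - 3) / [(3)·(-3)]
       = (z^2 - 9) / (-9)

L_1(z) = -(1/9)z^2 + 1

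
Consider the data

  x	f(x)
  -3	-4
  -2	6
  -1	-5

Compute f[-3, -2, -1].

-21/2

f[-3,-2] = (6 - (-4)) / (-2 - (-3)) = 10
f[-2,-1] = (-5 - 6) / (-1 - (-2)) = -11
f[-3,-2,-1] = (-11 - 10) / (-1 - (-3)) = -21/2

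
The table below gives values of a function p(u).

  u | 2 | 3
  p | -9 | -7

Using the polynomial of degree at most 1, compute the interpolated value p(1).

-11

Evaluate each Lagrange basis at u = 1:
L_0(1) = (-2)/[(-1)] = 2
L_1(1) = (-1)/[(1)] = -1
Sum: (-9)·(2) + (-7)·(-1) = -11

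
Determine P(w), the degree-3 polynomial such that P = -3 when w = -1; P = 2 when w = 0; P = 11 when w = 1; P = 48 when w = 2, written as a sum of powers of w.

P(w) = 4w^3 + 2w^2 + 3w + 2

L_0(w) = w(w - 1)(w - 2) / [-6] = -(1/6)w^3 + (1/2)w^2 - (1/3)w
L_1(w) = (w + 1)(w - 1)(w - 2) / [2] = (1/2)w^3 - w^2 - (1/2)w + 1
L_2(w) = (w + 1)w(w - 2) / [-2] = -(1/2)w^3 + (1/2)w^2 + w
L_3(w) = (w + 1)w(w - 1) / [6] = (1/6)w^3 - (1/6)w
P(w) = (-3)·L_0 + 2·L_1 + 11·L_2 + 48·L_3
  (-3)·L_0(w) = (1/2)w^3 - (3/2)w^2 + w
  2·L_1(w) = w^3 - 2w^2 - w + 2
  11·L_2(w) = -(11/2)w^3 + (11/2)w^2 + 11w
  48·L_3(w) = 8w^3 - 8w
Adding term by term: 4w^3 + 2w^2 + 3w + 2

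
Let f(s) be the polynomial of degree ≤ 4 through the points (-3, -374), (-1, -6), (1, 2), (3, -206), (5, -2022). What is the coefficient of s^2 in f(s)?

Build the Lagrange basis polynomials:
L_0(s) = (s + 1)(s - 1)(s - 3)(s - 5) / [384] = (1/384)s^4 - (1/48)s^3 + (7/192)s^2 + (1/48)s - 5/128
L_1(s) = (s + 3)(s - 1)(s - 3)(s - 5) / [-96] = -(1/96)s^4 + (1/16)s^3 + (1/24)s^2 - (9/16)s + 15/32
L_2(s) = (s + 3)(s + 1)(s - 3)(s - 5) / [64] = (1/64)s^4 - (1/16)s^3 - (7/32)s^2 + (9/16)s + 45/64
L_3(s) = (s + 3)(s + 1)(s - 1)(s - 5) / [-96] = -(1/96)s^4 + (1/48)s^3 + (1/6)s^2 - (1/48)s - 5/32
L_4(s) = (s + 3)(s + 1)(s - 1)(s - 3) / [384] = (1/384)s^4 - (5/192)s^2 + 3/128
f(s) = (-374)·L_0 + (-6)·L_1 + 2·L_2 + (-206)·L_3 + (-2022)·L_4
Only the coefficient of s^2 is needed; take it from each L_i and combine:
(-374)·(7/192) + (-6)·(1/24) + 2·(-7/32) + (-206)·(1/6) + (-2022)·(-5/192) = 4

4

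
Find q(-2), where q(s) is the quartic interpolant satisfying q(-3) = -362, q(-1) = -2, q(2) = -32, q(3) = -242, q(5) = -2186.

-72

L_0(-2) = (-1)·(-4)·(-5)·(-7)/[(-2)·(-5)·(-6)·(-8)] = 7/24
L_1(-2) = (1)·(-4)·(-5)·(-7)/[(2)·(-3)·(-4)·(-6)] = 35/36
L_2(-2) = (1)·(-1)·(-5)·(-7)/[(5)·(3)·(-1)·(-3)] = -7/9
L_3(-2) = (1)·(-1)·(-4)·(-7)/[(6)·(4)·(1)·(-2)] = 7/12
L_4(-2) = (1)·(-1)·(-4)·(-5)/[(8)·(6)·(3)·(2)] = -5/72
Sum: (-362)·(7/24) + (-2)·(35/36) + (-32)·(-7/9) + (-242)·(7/12) + (-2186)·(-5/72) = -72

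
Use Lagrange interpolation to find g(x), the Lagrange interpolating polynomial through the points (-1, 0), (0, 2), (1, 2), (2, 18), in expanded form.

Build the Lagrange basis polynomials:
L_0(x) = x(x - 1)(x - 2) / [-6] = -(1/6)x^3 + (1/2)x^2 - (1/3)x
L_1(x) = (x + 1)(x - 1)(x - 2) / [2] = (1/2)x^3 - x^2 - (1/2)x + 1
L_2(x) = (x + 1)x(x - 2) / [-2] = -(1/2)x^3 + (1/2)x^2 + x
L_3(x) = (x + 1)x(x - 1) / [6] = (1/6)x^3 - (1/6)x
g(x) = 0·L_0 + 2·L_1 + 2·L_2 + 18·L_3
  0·L_0(x) = 0
  2·L_1(x) = x^3 - 2x^2 - x + 2
  2·L_2(x) = -x^3 + x^2 + 2x
  18·L_3(x) = 3x^3 - 3x
Adding term by term: 3x^3 - x^2 - 2x + 2

g(x) = 3x^3 - x^2 - 2x + 2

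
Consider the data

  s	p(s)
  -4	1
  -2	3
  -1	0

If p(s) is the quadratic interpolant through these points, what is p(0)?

Evaluate each Lagrange basis at s = 0:
L_0(0) = (2)·(1)/[(-2)·(-3)] = 1/3
L_1(0) = (4)·(1)/[(2)·(-1)] = -2
L_2(0) = (4)·(2)/[(3)·(1)] = 8/3
Sum: 1·(1/3) + 3·(-2) + 0 = -17/3

-17/3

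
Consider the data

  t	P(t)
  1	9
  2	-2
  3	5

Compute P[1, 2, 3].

9

P[1,2] = (-2 - 9) / (2 - 1) = -11
P[2,3] = (5 - (-2)) / (3 - 2) = 7
P[1,2,3] = (7 - (-11)) / (3 - 1) = 9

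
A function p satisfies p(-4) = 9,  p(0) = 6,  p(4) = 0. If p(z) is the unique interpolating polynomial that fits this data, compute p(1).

153/32

Using Newton's divided-difference form:
p[-4,0] = (6 - 9) / (0 - (-4)) = -3/4
p[0,4] = (0 - 6) / (4 - 0) = -3/2
p[-4,0,4] = (-3/2 - (-3/4)) / (4 - (-4)) = -3/32
p(1) = 9 + (-3/4)·(5) + (-3/32)·(5)·(1) = 153/32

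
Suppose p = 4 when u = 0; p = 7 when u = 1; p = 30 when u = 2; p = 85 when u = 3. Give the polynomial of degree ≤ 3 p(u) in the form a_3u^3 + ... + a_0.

p(u) = 2u^3 + 4u^2 - 3u + 4

Newton's divided differences:
p[0,1] = (7 - 4) / (1 - 0) = 3
p[1,2] = (30 - 7) / (2 - 1) = 23
p[2,3] = (85 - 30) / (3 - 2) = 55
p[0,1,2] = (23 - 3) / (2 - 0) = 10
p[1,2,3] = (55 - 23) / (3 - 1) = 16
p[0,1,2,3] = (16 - 10) / (3 - 0) = 2
p(u) = 4 + 3·u + 10·u(u - 1) + 2·u(u - 1)(u - 2)
Expanding: p(u) = 2u^3 + 4u^2 - 3u + 4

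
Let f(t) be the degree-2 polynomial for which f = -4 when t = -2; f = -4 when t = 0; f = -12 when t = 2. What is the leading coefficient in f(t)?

The leading coefficient equals the top divided difference f[-2,0,2].
f[-2,0] = (-4 - (-4)) / (0 - (-2)) = 0
f[0,2] = (-12 - (-4)) / (2 - 0) = -4
f[-2,0,2] = (-4 - 0) / (2 - (-2)) = -1

-1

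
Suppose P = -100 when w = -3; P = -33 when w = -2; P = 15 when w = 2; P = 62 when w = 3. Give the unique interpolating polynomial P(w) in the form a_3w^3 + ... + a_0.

P(w) = 3w^3 - 2w^2 - 1

Newton's divided differences:
P[-3,-2] = (-33 - (-100)) / (-2 - (-3)) = 67
P[-2,2] = (15 - (-33)) / (2 - (-2)) = 12
P[2,3] = (62 - 15) / (3 - 2) = 47
P[-3,-2,2] = (12 - 67) / (2 - (-3)) = -11
P[-2,2,3] = (47 - 12) / (3 - (-2)) = 7
P[-3,-2,2,3] = (7 - (-11)) / (3 - (-3)) = 3
P(w) = -100 + 67·(w + 3) + (-11)·(w + 3)(w + 2) + 3·(w + 3)(w + 2)(w - 2)
Expanding: P(w) = 3w^3 - 2w^2 - 1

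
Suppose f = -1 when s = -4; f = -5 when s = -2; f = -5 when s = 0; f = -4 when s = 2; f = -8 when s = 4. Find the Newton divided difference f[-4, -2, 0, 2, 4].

-1/128

f[-4,-2] = (-5 - (-1)) / (-2 - (-4)) = -2
f[-2,0] = (-5 - (-5)) / (0 - (-2)) = 0
f[0,2] = (-4 - (-5)) / (2 - 0) = 1/2
f[2,4] = (-8 - (-4)) / (4 - 2) = -2
f[-4,-2,0] = (0 - (-2)) / (0 - (-4)) = 1/2
f[-2,0,2] = (1/2 - 0) / (2 - (-2)) = 1/8
f[0,2,4] = (-2 - 1/2) / (4 - 0) = -5/8
f[-4,-2,0,2] = (1/8 - 1/2) / (2 - (-4)) = -1/16
f[-2,0,2,4] = (-5/8 - 1/8) / (4 - (-2)) = -1/8
f[-4,-2,0,2,4] = (-1/8 - (-1/16)) / (4 - (-4)) = -1/128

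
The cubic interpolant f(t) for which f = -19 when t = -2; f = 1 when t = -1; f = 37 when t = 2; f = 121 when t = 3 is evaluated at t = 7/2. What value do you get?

L_0(7/2) = (9/2)·(3/2)·(1/2)/[(-1)·(-4)·(-5)] = -27/160
L_1(7/2) = (11/2)·(3/2)·(1/2)/[(1)·(-3)·(-4)] = 11/32
L_2(7/2) = (11/2)·(9/2)·(1/2)/[(4)·(3)·(-1)] = -33/32
L_3(7/2) = (11/2)·(9/2)·(3/2)/[(5)·(4)·(1)] = 297/160
Sum: (-19)·(-27/160) + 1·(11/32) + 37·(-33/32) + 121·(297/160) = 190

190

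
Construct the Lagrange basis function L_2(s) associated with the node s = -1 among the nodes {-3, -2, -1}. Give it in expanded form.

L_2(s) = (s + 3)(s + 2) / [(2)·(1)]
       = (s^2 + 5s + 6) / (2)

L_2(s) = (1/2)s^2 + (5/2)s + 3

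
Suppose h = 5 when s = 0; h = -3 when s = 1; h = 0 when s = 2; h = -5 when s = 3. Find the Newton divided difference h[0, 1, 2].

h[0,1] = (-3 - 5) / (1 - 0) = -8
h[1,2] = (0 - (-3)) / (2 - 1) = 3
h[0,1,2] = (3 - (-8)) / (2 - 0) = 11/2

11/2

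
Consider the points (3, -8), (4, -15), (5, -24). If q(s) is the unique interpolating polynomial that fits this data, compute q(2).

Evaluate each Lagrange basis at s = 2:
L_0(2) = (-2)·(-3)/[(-1)·(-2)] = 3
L_1(2) = (-1)·(-3)/[(1)·(-1)] = -3
L_2(2) = (-1)·(-2)/[(2)·(1)] = 1
Sum: (-8)·(3) + (-15)·(-3) + (-24)·(1) = -3

-3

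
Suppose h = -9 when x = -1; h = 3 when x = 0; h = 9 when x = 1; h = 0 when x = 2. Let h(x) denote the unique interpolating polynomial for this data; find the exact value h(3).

Using Newton's divided-difference form:
h[-1,0] = (3 - (-9)) / (0 - (-1)) = 12
h[0,1] = (9 - 3) / (1 - 0) = 6
h[1,2] = (0 - 9) / (2 - 1) = -9
h[-1,0,1] = (6 - 12) / (1 - (-1)) = -3
h[0,1,2] = (-9 - 6) / (2 - 0) = -15/2
h[-1,0,1,2] = (-15/2 - (-3)) / (2 - (-1)) = -3/2
h(3) = -9 + 12·(4) + (-3)·(4)·(3) + (-3/2)·(4)·(3)·(2) = -33

-33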